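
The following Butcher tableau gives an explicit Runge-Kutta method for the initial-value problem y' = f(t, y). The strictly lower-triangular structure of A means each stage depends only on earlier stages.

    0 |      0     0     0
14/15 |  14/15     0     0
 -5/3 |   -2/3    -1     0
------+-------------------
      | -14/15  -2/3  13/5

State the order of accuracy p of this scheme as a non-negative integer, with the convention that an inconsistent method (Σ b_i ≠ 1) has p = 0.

1

b = (-14/15, -2/3, 13/5)
c = (0, 14/15, -5/3)
Ac = (0, 0, -14/15)
Σ b_i: (-14/15)·1 + (-2/3)·1 + 13/5·1 = 1 ✓
b·c: (-2/3)·14/15 + 13/5·(-5/3) = -223/45 ≠ 1/2 ⇒ order 1.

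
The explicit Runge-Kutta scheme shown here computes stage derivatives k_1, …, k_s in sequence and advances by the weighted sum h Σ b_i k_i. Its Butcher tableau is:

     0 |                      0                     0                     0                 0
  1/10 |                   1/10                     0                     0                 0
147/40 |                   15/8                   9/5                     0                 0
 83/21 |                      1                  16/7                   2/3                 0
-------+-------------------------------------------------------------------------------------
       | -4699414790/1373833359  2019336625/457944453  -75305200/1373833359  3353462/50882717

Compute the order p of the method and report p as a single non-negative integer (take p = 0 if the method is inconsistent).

3

b = (-4699414790/1373833359, 2019336625/457944453, -75305200/1373833359, 3353462/50882717)
c = (0, 1/10, 147/40, 83/21)
Ac = (0, 0, 9/50, 75/28)
Σ b_i: (-4699414790/1373833359)·1 + 2019336625/457944453·1 + (-75305200/1373833359)·1 + 3353462/50882717·1 = 1 ✓
b·c: 2019336625/457944453·1/10 + (-75305200/1373833359)·147/40 + 3353462/50882717·83/21 = 1/2 ✓
b·c²: 2019336625/457944453·1/100 + (-75305200/1373833359)·21609/1600 + 3353462/50882717·6889/441 = 1/3 ✓
b·Ac: (-75305200/1373833359)·9/50 + 3353462/50882717·75/28 = 1/6 ✓
b·c³: 2019336625/457944453·1/1000 + (-75305200/1373833359)·3176523/64000 + 3353462/50882717·571787/9261 = 2081746117177/1538693362080 ≠ 1/4 ⇒ order 3.
b·(c∘Ac): (-75305200/1373833359)·1323/2000 + 3353462/50882717·2075/196 = 336572351/508827170 ≠ 1/8
b·Ac²: (-75305200/1373833359)·9/500 + 3353462/50882717·50549/5600 = 36264216691/61059260400 ≠ 1/12
b·A²c: 3353462/50882717·3/25 = 10060386/1272067925 ≠ 1/24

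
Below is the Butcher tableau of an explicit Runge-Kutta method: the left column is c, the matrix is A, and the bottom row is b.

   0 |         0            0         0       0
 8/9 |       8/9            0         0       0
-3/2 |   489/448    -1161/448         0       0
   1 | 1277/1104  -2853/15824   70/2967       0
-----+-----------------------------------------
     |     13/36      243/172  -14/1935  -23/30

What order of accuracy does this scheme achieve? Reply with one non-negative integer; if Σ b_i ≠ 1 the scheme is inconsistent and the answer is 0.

4

b = (13/36, 243/172, -14/1935, -23/30)
c = (0, 8/9, -3/2, 1)
Ac = (0, 0, -129/56, -9/46)
Σ b_i: 13/36·1 + 243/172·1 + (-14/1935)·1 + (-23/30)·1 = 1 ✓
b·c: 243/172·8/9 + (-14/1935)·(-3/2) + (-23/30)·1 = 1/2 ✓
b·c²: 243/172·64/81 + (-14/1935)·9/4 + (-23/30)·1 = 1/3 ✓
b·Ac: (-14/1935)·(-129/56) + (-23/30)·(-9/46) = 1/6 ✓
b·c³: 243/172·512/729 + (-14/1935)·(-27/8) + (-23/30)·1 = 1/4 ✓
b·(c∘Ac): (-14/1935)·387/112 + (-23/30)·(-9/46) = 1/8 ✓
b·Ac²: (-14/1935)·(-43/21) + (-23/30)·(-37/414) = 1/12 ✓
b·A²c: (-23/30)·(-5/92) = 1/24 ✓; 4 stages ⇒ order 4.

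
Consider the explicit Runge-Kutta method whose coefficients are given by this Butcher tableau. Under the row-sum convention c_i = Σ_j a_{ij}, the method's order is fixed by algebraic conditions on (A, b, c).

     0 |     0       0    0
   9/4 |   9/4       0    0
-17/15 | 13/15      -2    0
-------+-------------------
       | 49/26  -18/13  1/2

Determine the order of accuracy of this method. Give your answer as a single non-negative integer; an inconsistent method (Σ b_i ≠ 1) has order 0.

b = (49/26, -18/13, 1/2)
c = (0, 9/4, -17/15)
Ac = (0, 0, -9/2)
Σ b_i: 49/26·1 + (-18/13)·1 + 1/2·1 = 1 ✓
b·c: (-18/13)·9/4 + 1/2·(-17/15) = -718/195 ≠ 1/2 ⇒ order 1.

1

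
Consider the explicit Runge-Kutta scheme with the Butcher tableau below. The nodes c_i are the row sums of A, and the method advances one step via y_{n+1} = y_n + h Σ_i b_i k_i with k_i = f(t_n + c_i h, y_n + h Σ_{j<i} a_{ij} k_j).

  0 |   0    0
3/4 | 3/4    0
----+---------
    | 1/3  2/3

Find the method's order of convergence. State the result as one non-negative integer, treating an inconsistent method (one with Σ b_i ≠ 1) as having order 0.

2

b = (1/3, 2/3)
c = (0, 3/4)
Σ b_i: 1/3·1 + 2/3·1 = 1 ✓
b·c: 2/3·3/4 = 1/2 ✓; 2 stages ⇒ order 2.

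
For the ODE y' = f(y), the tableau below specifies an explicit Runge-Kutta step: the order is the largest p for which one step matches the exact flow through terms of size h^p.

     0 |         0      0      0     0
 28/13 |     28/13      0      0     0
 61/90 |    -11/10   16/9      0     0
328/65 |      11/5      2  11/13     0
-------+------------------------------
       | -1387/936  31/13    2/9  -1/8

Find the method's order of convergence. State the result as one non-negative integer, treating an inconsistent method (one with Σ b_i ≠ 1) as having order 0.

b = (-1387/936, 31/13, 2/9, -1/8)
c = (0, 28/13, 61/90, 328/65)
Ac = (0, 0, 448/117, 5711/1170)
Σ b_i: (-1387/936)·1 + 31/13·1 + 2/9·1 + (-1/8)·1 = 1 ✓
b·c: 31/13·28/13 + 2/9·61/90 + (-1/8)·328/65 = 318676/68445 ≠ 1/2 ⇒ order 1.

1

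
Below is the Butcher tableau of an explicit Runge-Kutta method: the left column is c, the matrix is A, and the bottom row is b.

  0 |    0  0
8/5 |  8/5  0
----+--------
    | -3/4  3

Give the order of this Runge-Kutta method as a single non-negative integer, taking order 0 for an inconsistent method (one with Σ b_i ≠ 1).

0

b = (-3/4, 3)
c = (0, 8/5)
Σ b_i: (-3/4)·1 + 3·1 = 9/4 ≠ 1 ⇒ order 0.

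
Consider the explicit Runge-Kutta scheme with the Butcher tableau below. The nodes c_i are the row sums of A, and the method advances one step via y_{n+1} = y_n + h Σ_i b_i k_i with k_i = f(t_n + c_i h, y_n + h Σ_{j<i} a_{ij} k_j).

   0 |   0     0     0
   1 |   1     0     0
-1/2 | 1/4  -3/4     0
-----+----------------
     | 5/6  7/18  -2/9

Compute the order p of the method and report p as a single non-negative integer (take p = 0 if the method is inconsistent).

b = (5/6, 7/18, -2/9)
c = (0, 1, -1/2)
Ac = (0, 0, -3/4)
Σ b_i: 5/6·1 + 7/18·1 + (-2/9)·1 = 1 ✓
b·c: 7/18·1 + (-2/9)·(-1/2) = 1/2 ✓
b·c²: 7/18·1 + (-2/9)·1/4 = 1/3 ✓
b·Ac: (-2/9)·(-3/4) = 1/6 ✓; 3 stages ⇒ order 3.

3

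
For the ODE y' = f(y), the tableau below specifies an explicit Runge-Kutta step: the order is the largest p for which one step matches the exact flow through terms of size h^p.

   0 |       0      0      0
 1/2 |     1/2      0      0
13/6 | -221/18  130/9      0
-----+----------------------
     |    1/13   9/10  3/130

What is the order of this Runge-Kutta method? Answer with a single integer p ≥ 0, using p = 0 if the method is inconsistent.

3

b = (1/13, 9/10, 3/130)
c = (0, 1/2, 13/6)
Ac = (0, 0, 65/9)
Σ b_i: 1/13·1 + 9/10·1 + 3/130·1 = 1 ✓
b·c: 9/10·1/2 + 3/130·13/6 = 1/2 ✓
b·c²: 9/10·1/4 + 3/130·169/36 = 1/3 ✓
b·Ac: 3/130·65/9 = 1/6 ✓; 3 stages ⇒ order 3.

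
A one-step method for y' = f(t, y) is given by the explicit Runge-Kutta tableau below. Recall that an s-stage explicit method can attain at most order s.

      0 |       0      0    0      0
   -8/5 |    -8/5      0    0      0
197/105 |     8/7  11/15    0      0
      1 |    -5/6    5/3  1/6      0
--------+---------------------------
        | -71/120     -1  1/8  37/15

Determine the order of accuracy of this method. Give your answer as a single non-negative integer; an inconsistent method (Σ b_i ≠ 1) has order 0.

1

b = (-71/120, -1, 1/8, 37/15)
c = (0, -8/5, 197/105, 1)
Ac = (0, 0, -88/75, -1483/630)
Σ b_i: (-71/120)·1 + (-1)·1 + 1/8·1 + 37/15·1 = 1 ✓
b·c: (-1)·(-8/5) + 1/8·197/105 + 37/15·1 = 3613/840 ≠ 1/2 ⇒ order 1.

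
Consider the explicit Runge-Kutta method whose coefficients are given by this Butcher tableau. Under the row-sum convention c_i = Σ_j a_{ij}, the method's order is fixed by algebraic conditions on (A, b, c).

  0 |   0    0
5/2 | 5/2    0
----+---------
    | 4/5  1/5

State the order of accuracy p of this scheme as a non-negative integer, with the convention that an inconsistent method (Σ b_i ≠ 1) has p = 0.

2

b = (4/5, 1/5)
c = (0, 5/2)
Σ b_i: 4/5·1 + 1/5·1 = 1 ✓
b·c: 1/5·5/2 = 1/2 ✓; 2 stages ⇒ order 2.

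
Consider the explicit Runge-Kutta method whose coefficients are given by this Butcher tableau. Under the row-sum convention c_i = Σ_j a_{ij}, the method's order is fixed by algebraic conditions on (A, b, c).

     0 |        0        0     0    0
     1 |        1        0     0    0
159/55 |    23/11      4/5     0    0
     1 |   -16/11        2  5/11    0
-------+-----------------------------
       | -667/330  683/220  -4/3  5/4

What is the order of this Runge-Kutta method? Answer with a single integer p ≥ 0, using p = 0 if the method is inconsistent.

2

b = (-667/330, 683/220, -4/3, 5/4)
c = (0, 1, 159/55, 1)
Ac = (0, 0, 4/5, 401/121)
Σ b_i: (-667/330)·1 + 683/220·1 + (-4/3)·1 + 5/4·1 = 1 ✓
b·c: 683/220·1 + (-4/3)·159/55 + 5/4·1 = 1/2 ✓
b·c²: 683/220·1 + (-4/3)·25281/3025 + 5/4·1 = -41071/6050 ≠ 1/3 ⇒ order 2.
b·Ac: (-4/3)·4/5 + 5/4·401/121 = 22331/7260 ≠ 1/6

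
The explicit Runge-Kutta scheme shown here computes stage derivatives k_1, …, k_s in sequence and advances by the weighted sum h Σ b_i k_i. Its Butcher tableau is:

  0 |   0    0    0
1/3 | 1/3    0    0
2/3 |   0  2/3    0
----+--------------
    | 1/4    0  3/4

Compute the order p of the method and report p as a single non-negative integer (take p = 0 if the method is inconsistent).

b = (1/4, 0, 3/4)
c = (0, 1/3, 2/3)
Ac = (0, 0, 2/9)
Σ b_i: 1/4·1 + 3/4·1 = 1 ✓
b·c: 3/4·2/3 = 1/2 ✓
b·c²: 3/4·4/9 = 1/3 ✓
b·Ac: 3/4·2/9 = 1/6 ✓; 3 stages ⇒ order 3.

3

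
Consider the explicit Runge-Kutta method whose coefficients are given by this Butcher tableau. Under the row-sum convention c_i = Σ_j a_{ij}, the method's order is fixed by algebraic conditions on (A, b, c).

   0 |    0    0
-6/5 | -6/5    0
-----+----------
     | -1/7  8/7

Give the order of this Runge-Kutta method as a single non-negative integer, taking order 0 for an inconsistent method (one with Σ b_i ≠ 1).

b = (-1/7, 8/7)
c = (0, -6/5)
Σ b_i: (-1/7)·1 + 8/7·1 = 1 ✓
b·c: 8/7·(-6/5) = -48/35 ≠ 1/2 ⇒ order 1.

1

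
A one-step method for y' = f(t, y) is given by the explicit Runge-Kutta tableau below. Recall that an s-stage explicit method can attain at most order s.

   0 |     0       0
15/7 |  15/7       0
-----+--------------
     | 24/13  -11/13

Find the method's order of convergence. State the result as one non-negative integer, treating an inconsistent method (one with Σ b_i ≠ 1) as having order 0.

b = (24/13, -11/13)
c = (0, 15/7)
Σ b_i: 24/13·1 + (-11/13)·1 = 1 ✓
b·c: (-11/13)·15/7 = -165/91 ≠ 1/2 ⇒ order 1.

1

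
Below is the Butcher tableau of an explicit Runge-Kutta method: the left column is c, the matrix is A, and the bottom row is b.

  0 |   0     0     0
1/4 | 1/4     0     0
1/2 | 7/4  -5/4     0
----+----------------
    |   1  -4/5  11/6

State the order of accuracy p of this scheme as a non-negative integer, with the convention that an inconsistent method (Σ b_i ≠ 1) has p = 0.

b = (1, -4/5, 11/6)
c = (0, 1/4, 1/2)
Ac = (0, 0, -5/16)
Σ b_i: 1·1 + (-4/5)·1 + 11/6·1 = 61/30 ≠ 1 ⇒ order 0.

0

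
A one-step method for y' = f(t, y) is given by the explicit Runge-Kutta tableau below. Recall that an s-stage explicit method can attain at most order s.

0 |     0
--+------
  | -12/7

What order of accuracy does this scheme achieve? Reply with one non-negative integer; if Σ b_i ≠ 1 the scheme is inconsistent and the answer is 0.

b = (-12/7)
c = (0)
Σ b_i: (-12/7)·1 = -12/7 ≠ 1 ⇒ order 0.

0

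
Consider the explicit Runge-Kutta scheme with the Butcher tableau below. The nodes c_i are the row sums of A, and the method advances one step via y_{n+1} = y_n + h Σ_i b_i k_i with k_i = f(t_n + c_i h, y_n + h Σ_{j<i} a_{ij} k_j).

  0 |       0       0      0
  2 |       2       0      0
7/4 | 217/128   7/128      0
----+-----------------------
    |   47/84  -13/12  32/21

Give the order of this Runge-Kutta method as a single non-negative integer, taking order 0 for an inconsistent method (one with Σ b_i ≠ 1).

3

b = (47/84, -13/12, 32/21)
c = (0, 2, 7/4)
Ac = (0, 0, 7/64)
Σ b_i: 47/84·1 + (-13/12)·1 + 32/21·1 = 1 ✓
b·c: (-13/12)·2 + 32/21·7/4 = 1/2 ✓
b·c²: (-13/12)·4 + 32/21·49/16 = 1/3 ✓
b·Ac: 32/21·7/64 = 1/6 ✓; 3 stages ⇒ order 3.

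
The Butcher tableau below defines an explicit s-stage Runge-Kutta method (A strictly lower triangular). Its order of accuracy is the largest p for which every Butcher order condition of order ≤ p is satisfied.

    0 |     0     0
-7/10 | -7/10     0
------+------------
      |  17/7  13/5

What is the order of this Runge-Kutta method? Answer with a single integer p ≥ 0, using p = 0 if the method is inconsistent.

b = (17/7, 13/5)
c = (0, -7/10)
Σ b_i: 17/7·1 + 13/5·1 = 176/35 ≠ 1 ⇒ order 0.

0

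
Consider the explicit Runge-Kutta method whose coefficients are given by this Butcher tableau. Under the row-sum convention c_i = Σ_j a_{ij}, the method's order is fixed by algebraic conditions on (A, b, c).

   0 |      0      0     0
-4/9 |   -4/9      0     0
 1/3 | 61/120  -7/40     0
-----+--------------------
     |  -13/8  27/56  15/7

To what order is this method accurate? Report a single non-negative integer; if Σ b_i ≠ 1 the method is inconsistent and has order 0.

b = (-13/8, 27/56, 15/7)
c = (0, -4/9, 1/3)
Ac = (0, 0, 7/90)
Σ b_i: (-13/8)·1 + 27/56·1 + 15/7·1 = 1 ✓
b·c: 27/56·(-4/9) + 15/7·1/3 = 1/2 ✓
b·c²: 27/56·16/81 + 15/7·1/9 = 1/3 ✓
b·Ac: 15/7·7/90 = 1/6 ✓; 3 stages ⇒ order 3.

3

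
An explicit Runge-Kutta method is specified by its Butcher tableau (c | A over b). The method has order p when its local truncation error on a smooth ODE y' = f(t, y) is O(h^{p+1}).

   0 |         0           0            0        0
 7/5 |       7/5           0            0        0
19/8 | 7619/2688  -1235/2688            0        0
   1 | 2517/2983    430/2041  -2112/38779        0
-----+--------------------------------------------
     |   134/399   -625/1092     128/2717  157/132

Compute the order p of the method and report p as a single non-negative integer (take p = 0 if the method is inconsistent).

4

b = (134/399, -625/1092, 128/2717, 157/132)
c = (0, 7/5, 19/8, 1)
Ac = (0, 0, -247/384, 26/157)
Σ b_i: 134/399·1 + (-625/1092)·1 + 128/2717·1 + 157/132·1 = 1 ✓
b·c: (-625/1092)·7/5 + 128/2717·19/8 + 157/132·1 = 1/2 ✓
b·c²: (-625/1092)·49/25 + 128/2717·361/64 + 157/132·1 = 1/3 ✓
b·Ac: 128/2717·(-247/384) + 157/132·26/157 = 1/6 ✓
b·c³: (-625/1092)·343/125 + 128/2717·6859/512 + 157/132·1 = 1/4 ✓
b·(c∘Ac): 128/2717·(-4693/3072) + 157/132·26/157 = 1/8 ✓
b·Ac²: 128/2717·(-1729/1920) + 157/132·83/785 = 1/12 ✓
b·A²c: 157/132·11/314 = 1/24 ✓; 4 stages ⇒ order 4.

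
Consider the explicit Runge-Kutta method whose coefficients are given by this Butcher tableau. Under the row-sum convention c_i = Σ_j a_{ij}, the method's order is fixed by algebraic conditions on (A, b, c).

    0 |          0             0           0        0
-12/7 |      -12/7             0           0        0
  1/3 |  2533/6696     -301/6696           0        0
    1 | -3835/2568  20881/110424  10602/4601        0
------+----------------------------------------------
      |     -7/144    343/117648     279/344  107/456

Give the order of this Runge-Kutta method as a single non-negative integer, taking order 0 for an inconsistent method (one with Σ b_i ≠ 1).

b = (-7/144, 343/117648, 279/344, 107/456)
c = (0, -12/7, 1/3, 1)
Ac = (0, 0, 43/558, 95/214)
Σ b_i: (-7/144)·1 + 343/117648·1 + 279/344·1 + 107/456·1 = 1 ✓
b·c: 343/117648·(-12/7) + 279/344·1/3 + 107/456·1 = 1/2 ✓
b·c²: 343/117648·144/49 + 279/344·1/9 + 107/456·1 = 1/3 ✓
b·Ac: 279/344·43/558 + 107/456·95/214 = 1/6 ✓
b·c³: 343/117648·(-1728/343) + 279/344·1/27 + 107/456·1 = 1/4 ✓
b·(c∘Ac): 279/344·43/1674 + 107/456·95/214 = 1/8 ✓
b·Ac²: 279/344·(-86/651) + 107/456·608/749 = 1/12 ✓
b·A²c: 107/456·19/107 = 1/24 ✓; 4 stages ⇒ order 4.

4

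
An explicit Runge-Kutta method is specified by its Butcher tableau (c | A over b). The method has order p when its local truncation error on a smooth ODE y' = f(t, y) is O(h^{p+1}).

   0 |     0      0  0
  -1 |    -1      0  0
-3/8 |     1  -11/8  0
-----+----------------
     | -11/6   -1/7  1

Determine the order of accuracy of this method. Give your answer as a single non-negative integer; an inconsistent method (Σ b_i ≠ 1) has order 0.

b = (-11/6, -1/7, 1)
c = (0, -1, -3/8)
Ac = (0, 0, 11/8)
Σ b_i: (-11/6)·1 + (-1/7)·1 + 1·1 = -41/42 ≠ 1 ⇒ order 0.

0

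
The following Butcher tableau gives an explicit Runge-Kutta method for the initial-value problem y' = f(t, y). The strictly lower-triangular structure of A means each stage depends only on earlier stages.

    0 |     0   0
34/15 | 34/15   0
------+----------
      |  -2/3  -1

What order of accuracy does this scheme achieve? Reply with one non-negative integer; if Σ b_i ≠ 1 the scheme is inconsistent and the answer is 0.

b = (-2/3, -1)
c = (0, 34/15)
Σ b_i: (-2/3)·1 + (-1)·1 = -5/3 ≠ 1 ⇒ order 0.

0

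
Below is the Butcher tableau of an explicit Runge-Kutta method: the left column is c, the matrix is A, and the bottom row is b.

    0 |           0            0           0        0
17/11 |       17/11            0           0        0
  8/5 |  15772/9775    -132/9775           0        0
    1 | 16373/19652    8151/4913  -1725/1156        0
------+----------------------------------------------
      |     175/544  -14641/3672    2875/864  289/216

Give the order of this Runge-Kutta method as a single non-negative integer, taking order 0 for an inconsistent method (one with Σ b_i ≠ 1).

4

b = (175/544, -14641/3672, 2875/864, 289/216)
c = (0, 17/11, 8/5, 1)
Ac = (0, 0, -12/575, 3/17)
Σ b_i: 175/544·1 + (-14641/3672)·1 + 2875/864·1 + 289/216·1 = 1 ✓
b·c: (-14641/3672)·17/11 + 2875/864·8/5 + 289/216·1 = 1/2 ✓
b·c²: (-14641/3672)·289/121 + 2875/864·64/25 + 289/216·1 = 1/3 ✓
b·Ac: 2875/864·(-12/575) + 289/216·3/17 = 1/6 ✓
b·c³: (-14641/3672)·4913/1331 + 2875/864·512/125 + 289/216·1 = 1/4 ✓
b·(c∘Ac): 2875/864·(-96/2875) + 289/216·3/17 = 1/8 ✓
b·Ac²: 2875/864·(-204/6325) + 289/216·453/3179 = 1/12 ✓
b·A²c: 289/216·9/289 = 1/24 ✓; 4 stages ⇒ order 4.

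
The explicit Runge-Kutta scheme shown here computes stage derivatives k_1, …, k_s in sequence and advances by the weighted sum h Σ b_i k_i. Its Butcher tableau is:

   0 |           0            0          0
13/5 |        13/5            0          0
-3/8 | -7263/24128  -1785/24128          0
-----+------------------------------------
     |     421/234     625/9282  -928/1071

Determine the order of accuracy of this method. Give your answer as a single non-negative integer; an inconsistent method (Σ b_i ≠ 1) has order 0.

b = (421/234, 625/9282, -928/1071)
c = (0, 13/5, -3/8)
Ac = (0, 0, -357/1856)
Σ b_i: 421/234·1 + 625/9282·1 + (-928/1071)·1 = 1 ✓
b·c: 625/9282·13/5 + (-928/1071)·(-3/8) = 1/2 ✓
b·c²: 625/9282·169/25 + (-928/1071)·9/64 = 1/3 ✓
b·Ac: (-928/1071)·(-357/1856) = 1/6 ✓; 3 stages ⇒ order 3.

3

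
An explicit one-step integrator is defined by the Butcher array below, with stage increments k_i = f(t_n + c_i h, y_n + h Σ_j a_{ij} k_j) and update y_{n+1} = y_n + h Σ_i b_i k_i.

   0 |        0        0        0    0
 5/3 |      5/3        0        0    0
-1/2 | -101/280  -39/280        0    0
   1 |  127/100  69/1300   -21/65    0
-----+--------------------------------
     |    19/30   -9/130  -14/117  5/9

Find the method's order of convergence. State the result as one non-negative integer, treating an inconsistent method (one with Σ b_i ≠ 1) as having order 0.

b = (19/30, -9/130, -14/117, 5/9)
c = (0, 5/3, -1/2, 1)
Ac = (0, 0, -13/56, 1/4)
Σ b_i: 19/30·1 + (-9/130)·1 + (-14/117)·1 + 5/9·1 = 1 ✓
b·c: (-9/130)·5/3 + (-14/117)·(-1/2) + 5/9·1 = 1/2 ✓
b·c²: (-9/130)·25/9 + (-14/117)·1/4 + 5/9·1 = 1/3 ✓
b·Ac: (-14/117)·(-13/56) + 5/9·1/4 = 1/6 ✓
b·c³: (-9/130)·125/27 + (-14/117)·(-1/8) + 5/9·1 = 1/4 ✓
b·(c∘Ac): (-14/117)·13/112 + 5/9·1/4 = 1/8 ✓
b·Ac²: (-14/117)·(-65/168) + 5/9·1/15 = 1/12 ✓
b·A²c: 5/9·3/40 = 1/24 ✓; 4 stages ⇒ order 4.

4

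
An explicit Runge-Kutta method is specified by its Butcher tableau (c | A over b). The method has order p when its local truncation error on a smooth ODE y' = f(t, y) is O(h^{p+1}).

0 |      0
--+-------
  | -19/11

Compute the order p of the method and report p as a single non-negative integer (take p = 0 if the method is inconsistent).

b = (-19/11)
c = (0)
Σ b_i: (-19/11)·1 = -19/11 ≠ 1 ⇒ order 0.

0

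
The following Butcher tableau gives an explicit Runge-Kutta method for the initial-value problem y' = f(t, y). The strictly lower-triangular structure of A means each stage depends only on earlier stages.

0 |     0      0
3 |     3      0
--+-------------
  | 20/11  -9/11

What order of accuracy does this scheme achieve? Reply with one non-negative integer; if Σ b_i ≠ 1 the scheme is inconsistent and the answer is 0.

b = (20/11, -9/11)
c = (0, 3)
Σ b_i: 20/11·1 + (-9/11)·1 = 1 ✓
b·c: (-9/11)·3 = -27/11 ≠ 1/2 ⇒ order 1.

1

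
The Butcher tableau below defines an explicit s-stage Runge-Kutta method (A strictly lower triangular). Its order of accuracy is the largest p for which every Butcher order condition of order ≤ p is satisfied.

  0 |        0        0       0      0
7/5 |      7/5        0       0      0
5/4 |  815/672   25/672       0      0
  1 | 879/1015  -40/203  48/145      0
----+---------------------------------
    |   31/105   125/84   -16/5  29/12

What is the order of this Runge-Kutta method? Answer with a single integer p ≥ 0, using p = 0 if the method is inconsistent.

b = (31/105, 125/84, -16/5, 29/12)
c = (0, 7/5, 5/4, 1)
Ac = (0, 0, 5/96, 4/29)
Σ b_i: 31/105·1 + 125/84·1 + (-16/5)·1 + 29/12·1 = 1 ✓
b·c: 125/84·7/5 + (-16/5)·5/4 + 29/12·1 = 1/2 ✓
b·c²: 125/84·49/25 + (-16/5)·25/16 + 29/12·1 = 1/3 ✓
b·Ac: (-16/5)·5/96 + 29/12·4/29 = 1/6 ✓
b·c³: 125/84·343/125 + (-16/5)·125/64 + 29/12·1 = 1/4 ✓
b·(c∘Ac): (-16/5)·25/384 + 29/12·4/29 = 1/8 ✓
b·Ac²: (-16/5)·7/96 + 29/12·19/145 = 1/12 ✓
b·A²c: 29/12·1/58 = 1/24 ✓; 4 stages ⇒ order 4.

4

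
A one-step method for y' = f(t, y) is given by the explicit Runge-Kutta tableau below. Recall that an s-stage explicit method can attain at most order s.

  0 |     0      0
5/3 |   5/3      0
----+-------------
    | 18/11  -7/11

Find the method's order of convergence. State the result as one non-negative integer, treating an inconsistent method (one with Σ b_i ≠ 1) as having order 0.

1

b = (18/11, -7/11)
c = (0, 5/3)
Σ b_i: 18/11·1 + (-7/11)·1 = 1 ✓
b·c: (-7/11)·5/3 = -35/33 ≠ 1/2 ⇒ order 1.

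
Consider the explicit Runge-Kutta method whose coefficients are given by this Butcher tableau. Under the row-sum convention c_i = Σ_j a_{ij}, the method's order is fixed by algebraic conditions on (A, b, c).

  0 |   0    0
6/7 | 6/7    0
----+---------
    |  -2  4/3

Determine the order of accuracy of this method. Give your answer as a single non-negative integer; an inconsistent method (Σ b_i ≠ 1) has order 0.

0

b = (-2, 4/3)
c = (0, 6/7)
Σ b_i: (-2)·1 + 4/3·1 = -2/3 ≠ 1 ⇒ order 0.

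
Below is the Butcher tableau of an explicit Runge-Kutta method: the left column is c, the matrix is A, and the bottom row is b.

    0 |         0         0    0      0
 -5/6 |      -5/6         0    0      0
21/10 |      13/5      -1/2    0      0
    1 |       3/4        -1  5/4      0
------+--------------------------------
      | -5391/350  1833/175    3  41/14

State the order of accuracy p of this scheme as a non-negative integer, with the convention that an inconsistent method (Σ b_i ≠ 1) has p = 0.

b = (-5391/350, 1833/175, 3, 41/14)
c = (0, -5/6, 21/10, 1)
Ac = (0, 0, 5/12, 83/24)
Σ b_i: (-5391/350)·1 + 1833/175·1 + 3·1 + 41/14·1 = 1 ✓
b·c: 1833/175·(-5/6) + 3·21/10 + 41/14·1 = 1/2 ✓
b·c²: 1833/175·25/36 + 3·441/100 + 41/14·1 = 12302/525 ≠ 1/3 ⇒ order 2.
b·Ac: 3·5/12 + 41/14·83/24 = 3823/336 ≠ 1/6

2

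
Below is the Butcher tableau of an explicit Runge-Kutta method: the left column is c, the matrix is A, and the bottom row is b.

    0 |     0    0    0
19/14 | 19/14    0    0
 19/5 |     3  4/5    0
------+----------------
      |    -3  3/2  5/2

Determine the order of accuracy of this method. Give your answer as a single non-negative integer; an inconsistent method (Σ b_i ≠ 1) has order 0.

1

b = (-3, 3/2, 5/2)
c = (0, 19/14, 19/5)
Ac = (0, 0, 38/35)
Σ b_i: (-3)·1 + 3/2·1 + 5/2·1 = 1 ✓
b·c: 3/2·19/14 + 5/2·19/5 = 323/28 ≠ 1/2 ⇒ order 1.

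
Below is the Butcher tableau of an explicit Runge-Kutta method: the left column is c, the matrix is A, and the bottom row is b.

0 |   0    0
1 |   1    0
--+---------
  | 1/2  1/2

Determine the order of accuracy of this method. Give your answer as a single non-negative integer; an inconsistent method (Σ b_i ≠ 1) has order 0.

b = (1/2, 1/2)
c = (0, 1)
Σ b_i: 1/2·1 + 1/2·1 = 1 ✓
b·c: 1/2·1 = 1/2 ✓; 2 stages ⇒ order 2.

2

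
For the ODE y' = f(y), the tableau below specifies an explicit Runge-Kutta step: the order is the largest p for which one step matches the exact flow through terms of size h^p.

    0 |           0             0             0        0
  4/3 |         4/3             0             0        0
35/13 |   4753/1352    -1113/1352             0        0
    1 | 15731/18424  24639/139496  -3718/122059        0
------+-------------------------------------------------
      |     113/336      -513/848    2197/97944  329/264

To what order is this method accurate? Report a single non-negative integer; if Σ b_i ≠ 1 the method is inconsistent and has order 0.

4

b = (113/336, -513/848, 2197/97944, 329/264)
c = (0, 4/3, 35/13, 1)
Ac = (0, 0, -371/338, 101/658)
Σ b_i: 113/336·1 + (-513/848)·1 + 2197/97944·1 + 329/264·1 = 1 ✓
b·c: (-513/848)·4/3 + 2197/97944·35/13 + 329/264·1 = 1/2 ✓
b·c²: (-513/848)·16/9 + 2197/97944·1225/169 + 329/264·1 = 1/3 ✓
b·Ac: 2197/97944·(-371/338) + 329/264·101/658 = 1/6 ✓
b·c³: (-513/848)·64/27 + 2197/97944·42875/2197 + 329/264·1 = 1/4 ✓
b·(c∘Ac): 2197/97944·(-12985/4394) + 329/264·101/658 = 1/8 ✓
b·Ac²: 2197/97944·(-742/507) + 329/264·92/987 = 1/12 ✓
b·A²c: 329/264·11/329 = 1/24 ✓; 4 stages ⇒ order 4.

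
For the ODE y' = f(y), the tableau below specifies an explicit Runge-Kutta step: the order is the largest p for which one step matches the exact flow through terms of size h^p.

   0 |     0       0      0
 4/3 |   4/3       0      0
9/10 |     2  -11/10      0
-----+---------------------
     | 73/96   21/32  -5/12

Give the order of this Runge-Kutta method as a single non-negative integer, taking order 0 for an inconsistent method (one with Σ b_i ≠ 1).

b = (73/96, 21/32, -5/12)
c = (0, 4/3, 9/10)
Ac = (0, 0, -22/15)
Σ b_i: 73/96·1 + 21/32·1 + (-5/12)·1 = 1 ✓
b·c: 21/32·4/3 + (-5/12)·9/10 = 1/2 ✓
b·c²: 21/32·16/9 + (-5/12)·81/100 = 199/240 ≠ 1/3 ⇒ order 2.
b·Ac: (-5/12)·(-22/15) = 11/18 ≠ 1/6

2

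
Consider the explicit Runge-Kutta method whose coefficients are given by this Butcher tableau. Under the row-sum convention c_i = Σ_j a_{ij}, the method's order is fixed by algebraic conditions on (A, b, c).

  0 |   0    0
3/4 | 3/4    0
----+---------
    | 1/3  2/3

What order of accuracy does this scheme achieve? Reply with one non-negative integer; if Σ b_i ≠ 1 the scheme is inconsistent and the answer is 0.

2

b = (1/3, 2/3)
c = (0, 3/4)
Σ b_i: 1/3·1 + 2/3·1 = 1 ✓
b·c: 2/3·3/4 = 1/2 ✓; 2 stages ⇒ order 2.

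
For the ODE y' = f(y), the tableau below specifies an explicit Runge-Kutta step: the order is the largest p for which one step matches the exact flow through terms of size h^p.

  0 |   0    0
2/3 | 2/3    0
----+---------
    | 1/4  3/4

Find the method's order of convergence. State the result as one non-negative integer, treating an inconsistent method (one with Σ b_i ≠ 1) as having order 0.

2

b = (1/4, 3/4)
c = (0, 2/3)
Σ b_i: 1/4·1 + 3/4·1 = 1 ✓
b·c: 3/4·2/3 = 1/2 ✓; 2 stages ⇒ order 2.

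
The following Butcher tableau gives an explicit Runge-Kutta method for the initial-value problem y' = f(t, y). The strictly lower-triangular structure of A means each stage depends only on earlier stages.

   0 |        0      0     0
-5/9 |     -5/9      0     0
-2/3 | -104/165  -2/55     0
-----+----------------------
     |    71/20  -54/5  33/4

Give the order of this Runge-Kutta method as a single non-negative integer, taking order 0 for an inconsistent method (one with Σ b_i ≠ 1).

b = (71/20, -54/5, 33/4)
c = (0, -5/9, -2/3)
Ac = (0, 0, 2/99)
Σ b_i: 71/20·1 + (-54/5)·1 + 33/4·1 = 1 ✓
b·c: (-54/5)·(-5/9) + 33/4·(-2/3) = 1/2 ✓
b·c²: (-54/5)·25/81 + 33/4·4/9 = 1/3 ✓
b·Ac: 33/4·2/99 = 1/6 ✓; 3 stages ⇒ order 3.

3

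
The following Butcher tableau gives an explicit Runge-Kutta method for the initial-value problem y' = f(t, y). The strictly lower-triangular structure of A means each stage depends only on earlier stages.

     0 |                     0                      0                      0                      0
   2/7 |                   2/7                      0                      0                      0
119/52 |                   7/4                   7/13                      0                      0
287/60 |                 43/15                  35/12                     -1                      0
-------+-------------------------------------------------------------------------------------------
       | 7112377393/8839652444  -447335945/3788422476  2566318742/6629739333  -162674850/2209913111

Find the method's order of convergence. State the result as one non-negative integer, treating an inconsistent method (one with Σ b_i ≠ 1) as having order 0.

b = (7112377393/8839652444, -447335945/3788422476, 2566318742/6629739333, -162674850/2209913111)
c = (0, 2/7, 119/52, 287/60)
Ac = (0, 0, 2/13, -227/156)
Σ b_i: 7112377393/8839652444·1 + (-447335945/3788422476)·1 + 2566318742/6629739333·1 + (-162674850/2209913111)·1 = 1 ✓
b·c: (-447335945/3788422476)·2/7 + 2566318742/6629739333·119/52 + (-162674850/2209913111)·287/60 = 1/2 ✓
b·c²: (-447335945/3788422476)·4/49 + 2566318742/6629739333·14161/2704 + (-162674850/2209913111)·82369/3600 = 1/3 ✓
b·Ac: 2566318742/6629739333·2/13 + (-162674850/2209913111)·(-227/156) = 1/6 ✓
b·c³: (-447335945/3788422476)·8/343 + 2566318742/6629739333·1685159/140608 + (-162674850/2209913111)·23639903/216000 = -70739117068223/20684786718960 ≠ 1/4 ⇒ order 3.
b·(c∘Ac): 2566318742/6629739333·119/338 + (-162674850/2209913111)·(-65149/9360) = 4914690929/7576844952 ≠ 1/8
b·Ac²: 2566318742/6629739333·4/91 + (-162674850/2209913111)·(-283861/56784) = 265451773567/689492890632 ≠ 1/12
b·A²c: (-162674850/2209913111)·(-2/13) = 25026900/2209913111 ≠ 1/24

3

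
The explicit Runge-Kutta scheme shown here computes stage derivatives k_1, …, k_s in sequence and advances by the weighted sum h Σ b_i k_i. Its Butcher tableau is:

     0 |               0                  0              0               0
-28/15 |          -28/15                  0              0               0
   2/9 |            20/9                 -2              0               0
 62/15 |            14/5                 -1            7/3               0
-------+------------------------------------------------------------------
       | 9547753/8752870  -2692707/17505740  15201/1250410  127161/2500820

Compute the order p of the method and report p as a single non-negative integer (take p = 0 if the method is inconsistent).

3

b = (9547753/8752870, -2692707/17505740, 15201/1250410, 127161/2500820)
c = (0, -28/15, 2/9, 62/15)
Ac = (0, 0, 56/15, 322/135)
Σ b_i: 9547753/8752870·1 + (-2692707/17505740)·1 + 15201/1250410·1 + 127161/2500820·1 = 1 ✓
b·c: (-2692707/17505740)·(-28/15) + 15201/1250410·2/9 + 127161/2500820·62/15 = 1/2 ✓
b·c²: (-2692707/17505740)·784/225 + 15201/1250410·4/81 + 127161/2500820·3844/225 = 1/3 ✓
b·Ac: 15201/1250410·56/15 + 127161/2500820·322/135 = 1/6 ✓
b·c³: (-2692707/17505740)·(-21952/3375) + 15201/1250410·8/729 + 127161/2500820·238328/3375 = 1937574098/422013375 ≠ 1/4 ⇒ order 3.
b·(c∘Ac): 15201/1250410·112/135 + 127161/2500820·19964/2025 = 10276657/20095875 ≠ 1/8
b·Ac²: 15201/1250410·(-1568/225) + 127161/2500820·(-20468/6075) = -3087167/12057525 ≠ 1/12
b·A²c: 127161/2500820·392/45 = 197806/446575 ≠ 1/24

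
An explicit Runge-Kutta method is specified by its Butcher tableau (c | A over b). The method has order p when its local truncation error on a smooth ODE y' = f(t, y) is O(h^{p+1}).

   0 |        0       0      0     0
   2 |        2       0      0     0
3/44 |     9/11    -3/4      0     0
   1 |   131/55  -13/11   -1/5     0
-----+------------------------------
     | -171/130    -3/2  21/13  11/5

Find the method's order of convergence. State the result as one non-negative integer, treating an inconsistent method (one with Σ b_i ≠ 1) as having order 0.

1

b = (-171/130, -3/2, 21/13, 11/5)
c = (0, 2, 3/44, 1)
Ac = (0, 0, -3/2, -523/220)
Σ b_i: (-171/130)·1 + (-3/2)·1 + 21/13·1 + 11/5·1 = 1 ✓
b·c: (-3/2)·2 + 21/13·3/44 + 11/5·1 = -1973/2860 ≠ 1/2 ⇒ order 1.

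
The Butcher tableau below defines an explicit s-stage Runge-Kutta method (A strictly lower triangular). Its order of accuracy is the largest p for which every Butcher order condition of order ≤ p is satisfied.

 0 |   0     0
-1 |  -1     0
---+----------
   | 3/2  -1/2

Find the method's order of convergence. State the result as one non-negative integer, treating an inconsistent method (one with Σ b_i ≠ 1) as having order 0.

2

b = (3/2, -1/2)
c = (0, -1)
Σ b_i: 3/2·1 + (-1/2)·1 = 1 ✓
b·c: (-1/2)·(-1) = 1/2 ✓; 2 stages ⇒ order 2.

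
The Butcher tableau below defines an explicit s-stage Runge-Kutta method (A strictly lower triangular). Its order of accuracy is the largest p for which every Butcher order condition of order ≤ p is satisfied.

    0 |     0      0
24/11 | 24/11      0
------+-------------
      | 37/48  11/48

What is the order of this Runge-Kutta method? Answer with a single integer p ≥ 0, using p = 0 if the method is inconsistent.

b = (37/48, 11/48)
c = (0, 24/11)
Σ b_i: 37/48·1 + 11/48·1 = 1 ✓
b·c: 11/48·24/11 = 1/2 ✓; 2 stages ⇒ order 2.

2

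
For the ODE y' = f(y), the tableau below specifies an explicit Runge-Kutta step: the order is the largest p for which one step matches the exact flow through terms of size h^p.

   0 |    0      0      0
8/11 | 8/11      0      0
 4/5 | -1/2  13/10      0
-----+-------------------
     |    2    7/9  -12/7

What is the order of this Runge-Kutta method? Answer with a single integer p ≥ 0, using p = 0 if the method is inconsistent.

b = (2, 7/9, -12/7)
c = (0, 8/11, 4/5)
Ac = (0, 0, 52/55)
Σ b_i: 2·1 + 7/9·1 + (-12/7)·1 = 67/63 ≠ 1 ⇒ order 0.

0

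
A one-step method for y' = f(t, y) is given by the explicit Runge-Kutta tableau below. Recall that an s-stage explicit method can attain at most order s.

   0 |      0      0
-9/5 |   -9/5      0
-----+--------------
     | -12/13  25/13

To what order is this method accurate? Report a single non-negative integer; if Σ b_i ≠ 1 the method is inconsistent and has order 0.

b = (-12/13, 25/13)
c = (0, -9/5)
Σ b_i: (-12/13)·1 + 25/13·1 = 1 ✓
b·c: 25/13·(-9/5) = -45/13 ≠ 1/2 ⇒ order 1.

1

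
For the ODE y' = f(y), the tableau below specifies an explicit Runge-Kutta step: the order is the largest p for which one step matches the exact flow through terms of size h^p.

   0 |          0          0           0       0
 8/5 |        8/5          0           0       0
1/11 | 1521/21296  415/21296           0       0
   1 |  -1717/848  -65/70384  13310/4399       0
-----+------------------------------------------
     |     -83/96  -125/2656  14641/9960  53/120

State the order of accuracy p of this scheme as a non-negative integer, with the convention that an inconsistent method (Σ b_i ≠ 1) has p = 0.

b = (-83/96, -125/2656, 14641/9960, 53/120)
c = (0, 8/5, 1/11, 1)
Ac = (0, 0, 83/2662, 29/106)
Σ b_i: (-83/96)·1 + (-125/2656)·1 + 14641/9960·1 + 53/120·1 = 1 ✓
b·c: (-125/2656)·8/5 + 14641/9960·1/11 + 53/120·1 = 1/2 ✓
b·c²: (-125/2656)·64/25 + 14641/9960·1/121 + 53/120·1 = 1/3 ✓
b·Ac: 14641/9960·83/2662 + 53/120·29/106 = 1/6 ✓
b·c³: (-125/2656)·512/125 + 14641/9960·1/1331 + 53/120·1 = 1/4 ✓
b·(c∘Ac): 14641/9960·83/29282 + 53/120·29/106 = 1/8 ✓
b·Ac²: 14641/9960·332/6655 + 53/120·6/265 = 1/12 ✓
b·A²c: 53/120·5/53 = 1/24 ✓; 4 stages ⇒ order 4.

4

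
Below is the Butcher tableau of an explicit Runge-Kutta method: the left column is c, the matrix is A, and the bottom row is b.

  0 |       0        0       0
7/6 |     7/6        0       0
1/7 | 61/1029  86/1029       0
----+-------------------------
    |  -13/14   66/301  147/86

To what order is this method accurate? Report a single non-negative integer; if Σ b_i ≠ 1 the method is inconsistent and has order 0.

3

b = (-13/14, 66/301, 147/86)
c = (0, 7/6, 1/7)
Ac = (0, 0, 43/441)
Σ b_i: (-13/14)·1 + 66/301·1 + 147/86·1 = 1 ✓
b·c: 66/301·7/6 + 147/86·1/7 = 1/2 ✓
b·c²: 66/301·49/36 + 147/86·1/49 = 1/3 ✓
b·Ac: 147/86·43/441 = 1/6 ✓; 3 stages ⇒ order 3.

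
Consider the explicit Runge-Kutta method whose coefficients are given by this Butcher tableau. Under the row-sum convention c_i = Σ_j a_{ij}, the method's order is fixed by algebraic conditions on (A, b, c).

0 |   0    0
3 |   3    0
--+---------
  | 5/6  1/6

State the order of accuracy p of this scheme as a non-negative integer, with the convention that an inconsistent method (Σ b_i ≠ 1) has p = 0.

b = (5/6, 1/6)
c = (0, 3)
Σ b_i: 5/6·1 + 1/6·1 = 1 ✓
b·c: 1/6·3 = 1/2 ✓; 2 stages ⇒ order 2.

2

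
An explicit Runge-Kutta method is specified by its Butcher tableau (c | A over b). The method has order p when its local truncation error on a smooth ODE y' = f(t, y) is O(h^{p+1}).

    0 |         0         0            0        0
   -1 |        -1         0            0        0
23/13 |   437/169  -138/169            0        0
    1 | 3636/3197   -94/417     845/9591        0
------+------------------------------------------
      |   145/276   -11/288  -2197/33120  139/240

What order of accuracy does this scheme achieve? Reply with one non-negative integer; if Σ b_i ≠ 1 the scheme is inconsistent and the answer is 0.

4

b = (145/276, -11/288, -2197/33120, 139/240)
c = (0, -1, 23/13, 1)
Ac = (0, 0, 138/169, 53/139)
Σ b_i: 145/276·1 + (-11/288)·1 + (-2197/33120)·1 + 139/240·1 = 1 ✓
b·c: (-11/288)·(-1) + (-2197/33120)·23/13 + 139/240·1 = 1/2 ✓
b·c²: (-11/288)·1 + (-2197/33120)·529/169 + 139/240·1 = 1/3 ✓
b·Ac: (-2197/33120)·138/169 + 139/240·53/139 = 1/6 ✓
b·c³: (-11/288)·(-1) + (-2197/33120)·12167/2197 + 139/240·1 = 1/4 ✓
b·(c∘Ac): (-2197/33120)·3174/2197 + 139/240·53/139 = 1/8 ✓
b·Ac²: (-2197/33120)·(-138/169) + 139/240·7/139 = 1/12 ✓
b·A²c: 139/240·10/139 = 1/24 ✓; 4 stages ⇒ order 4.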